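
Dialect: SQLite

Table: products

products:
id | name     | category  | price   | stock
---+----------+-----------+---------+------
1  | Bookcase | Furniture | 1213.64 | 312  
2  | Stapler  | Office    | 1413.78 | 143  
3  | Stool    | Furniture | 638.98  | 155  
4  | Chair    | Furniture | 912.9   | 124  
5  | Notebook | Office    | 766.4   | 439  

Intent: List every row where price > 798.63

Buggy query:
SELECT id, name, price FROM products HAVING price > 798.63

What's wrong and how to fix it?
Bug: HAVING filters the output of aggregation, but this query has no GROUP BY and no aggregate functions, so SQLite rejects it (HAVING clause on a non-aggregate query); the condition here is per row

Fix: Replace HAVING with WHERE since the condition applies to individual rows

Corrected query:
SELECT id, name, price FROM products WHERE price > 798.63

Result:
id | name     | price  
---+----------+--------
1  | Bookcase | 1213.64
2  | Stapler  | 1413.78
4  | Chair    | 912.9  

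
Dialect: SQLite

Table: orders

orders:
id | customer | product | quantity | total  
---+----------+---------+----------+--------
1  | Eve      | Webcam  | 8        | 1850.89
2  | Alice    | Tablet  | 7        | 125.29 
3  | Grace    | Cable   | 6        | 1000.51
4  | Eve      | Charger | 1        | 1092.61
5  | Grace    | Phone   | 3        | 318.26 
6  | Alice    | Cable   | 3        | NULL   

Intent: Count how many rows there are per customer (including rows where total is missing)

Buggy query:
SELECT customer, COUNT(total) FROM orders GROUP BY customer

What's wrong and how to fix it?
Bug: COUNT(column) counts non-NULL values only; rows with NULL total aren't counted

Fix: Replace COUNT(total) with COUNT(*)

Corrected query:
SELECT customer, COUNT(*) FROM orders GROUP BY customer

Result:
customer | COUNT(*)
---------+---------
Alice    | 2       
Eve      | 2       
Grace    | 2       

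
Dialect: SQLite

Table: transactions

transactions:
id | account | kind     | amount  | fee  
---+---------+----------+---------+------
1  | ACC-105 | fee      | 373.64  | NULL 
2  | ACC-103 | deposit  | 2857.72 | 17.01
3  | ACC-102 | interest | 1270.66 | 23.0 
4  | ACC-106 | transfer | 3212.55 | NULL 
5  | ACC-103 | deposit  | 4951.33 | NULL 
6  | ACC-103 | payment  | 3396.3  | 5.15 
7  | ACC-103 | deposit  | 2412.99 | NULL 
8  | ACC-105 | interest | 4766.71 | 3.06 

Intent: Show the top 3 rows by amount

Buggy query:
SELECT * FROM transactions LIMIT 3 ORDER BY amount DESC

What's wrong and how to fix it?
Bug: ORDER BY cannot follow LIMIT; LIMIT is the final clause

Fix: Swap the clauses: ORDER BY first, then LIMIT

Corrected query:
SELECT * FROM transactions ORDER BY amount DESC LIMIT 3

Result:
id | account | kind     | amount  | fee 
---+---------+----------+---------+-----
5  | ACC-103 | deposit  | 4951.33 | NULL
8  | ACC-105 | interest | 4766.71 | 3.06
6  | ACC-103 | payment  | 3396.3  | 5.15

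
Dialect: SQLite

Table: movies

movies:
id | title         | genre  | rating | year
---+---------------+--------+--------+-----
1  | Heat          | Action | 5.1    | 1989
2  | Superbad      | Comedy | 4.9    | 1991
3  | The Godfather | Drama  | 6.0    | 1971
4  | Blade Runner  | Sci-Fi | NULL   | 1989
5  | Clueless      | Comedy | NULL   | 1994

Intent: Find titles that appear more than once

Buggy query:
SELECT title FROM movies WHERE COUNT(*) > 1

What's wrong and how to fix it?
Bug: COUNT(*) is an aggregate and cannot be used in WHERE

Fix: GROUP BY title, then filter groups with HAVING COUNT(*) > 1

Corrected query:
SELECT title FROM movies GROUP BY title HAVING COUNT(*) > 1

Result:
(no rows)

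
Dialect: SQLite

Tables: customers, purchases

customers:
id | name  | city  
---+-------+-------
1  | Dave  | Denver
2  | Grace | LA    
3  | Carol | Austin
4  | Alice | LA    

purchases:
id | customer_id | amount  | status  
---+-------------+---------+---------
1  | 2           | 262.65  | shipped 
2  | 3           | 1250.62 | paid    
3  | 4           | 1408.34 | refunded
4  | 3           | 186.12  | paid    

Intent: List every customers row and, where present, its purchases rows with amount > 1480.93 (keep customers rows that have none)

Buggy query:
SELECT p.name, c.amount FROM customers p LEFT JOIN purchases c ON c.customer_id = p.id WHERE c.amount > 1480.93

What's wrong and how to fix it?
Bug: A WHERE condition on the right-hand table after LEFT JOIN drops unmatched parents

Fix: Put 'c.amount > 1480.93' in the JOIN's ON clause instead of WHERE

Corrected query:
SELECT p.name, c.amount FROM customers p LEFT JOIN purchases c ON c.customer_id = p.id AND c.amount > 1480.93

Result:
name  | amount
------+-------
Dave  | NULL  
Grace | NULL  
Carol | NULL  
Alice | NULL  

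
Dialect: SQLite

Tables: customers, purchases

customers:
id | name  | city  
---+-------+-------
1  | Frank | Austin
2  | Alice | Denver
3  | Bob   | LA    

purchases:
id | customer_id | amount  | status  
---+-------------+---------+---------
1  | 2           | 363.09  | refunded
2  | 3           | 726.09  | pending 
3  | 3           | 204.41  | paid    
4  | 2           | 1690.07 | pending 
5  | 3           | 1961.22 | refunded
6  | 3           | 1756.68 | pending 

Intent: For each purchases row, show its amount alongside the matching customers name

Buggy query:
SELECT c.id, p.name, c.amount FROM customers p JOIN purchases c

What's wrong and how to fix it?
Bug: Missing join condition: each purchases row is matched to all customers rows instead of just its own

Fix: Add ON c.customer_id = p.id to the JOIN

Corrected query:
SELECT c.id, p.name, c.amount FROM customers p JOIN purchases c ON c.customer_id = p.id

Result:
id | name  | amount 
---+-------+--------
1  | Alice | 363.09 
2  | Bob   | 726.09 
3  | Bob   | 204.41 
4  | Alice | 1690.07
5  | Bob   | 1961.22
6  | Bob   | 1756.68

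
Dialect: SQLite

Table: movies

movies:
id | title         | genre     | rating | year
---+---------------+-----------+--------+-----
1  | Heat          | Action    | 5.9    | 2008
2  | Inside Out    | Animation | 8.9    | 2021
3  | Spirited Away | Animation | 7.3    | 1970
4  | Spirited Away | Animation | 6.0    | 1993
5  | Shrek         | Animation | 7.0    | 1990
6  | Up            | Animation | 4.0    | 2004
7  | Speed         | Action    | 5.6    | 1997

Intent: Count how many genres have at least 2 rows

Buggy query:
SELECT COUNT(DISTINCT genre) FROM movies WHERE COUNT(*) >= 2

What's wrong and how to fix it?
Bug: COUNT(*) cannot appear in WHERE; the per-group count doesn't exist yet

Fix: Group first with HAVING COUNT(*) >= 2, then COUNT the resulting groups

Corrected query:
SELECT COUNT(*) FROM (SELECT genre FROM movies GROUP BY genre HAVING COUNT(*) >= 2)

Result:
COUNT(*)
--------
2       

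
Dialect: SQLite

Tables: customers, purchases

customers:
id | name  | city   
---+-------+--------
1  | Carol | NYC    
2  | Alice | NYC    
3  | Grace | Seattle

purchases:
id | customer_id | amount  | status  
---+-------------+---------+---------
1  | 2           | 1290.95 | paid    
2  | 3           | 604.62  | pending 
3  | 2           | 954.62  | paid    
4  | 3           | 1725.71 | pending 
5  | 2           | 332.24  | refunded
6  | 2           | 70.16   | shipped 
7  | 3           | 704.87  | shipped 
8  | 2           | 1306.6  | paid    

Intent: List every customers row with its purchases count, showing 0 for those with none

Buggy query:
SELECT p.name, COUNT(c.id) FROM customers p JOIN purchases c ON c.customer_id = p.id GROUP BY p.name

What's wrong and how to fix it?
Bug: INNER JOIN drops customers rows that have no matching purchases rows

Fix: Use LEFT JOIN so parents without children still appear (COUNT(c.id) gives 0)

Corrected query:
SELECT p.name, COUNT(c.id) FROM customers p LEFT JOIN purchases c ON c.customer_id = p.id GROUP BY p.name

Result:
name  | COUNT(c.id)
------+------------
Alice | 5          
Carol | 0          
Grace | 3          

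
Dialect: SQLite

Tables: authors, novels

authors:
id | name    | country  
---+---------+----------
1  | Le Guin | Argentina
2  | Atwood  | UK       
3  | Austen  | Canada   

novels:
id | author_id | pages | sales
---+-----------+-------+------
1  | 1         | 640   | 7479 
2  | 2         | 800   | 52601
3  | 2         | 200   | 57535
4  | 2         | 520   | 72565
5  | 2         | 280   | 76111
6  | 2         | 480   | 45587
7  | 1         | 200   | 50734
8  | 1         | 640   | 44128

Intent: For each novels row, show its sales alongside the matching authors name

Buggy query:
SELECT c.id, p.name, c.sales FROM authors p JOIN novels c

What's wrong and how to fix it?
Bug: JOIN with no ON clause produces a cartesian product; every novels row pairs with every authors row

Fix: Specify the join condition linking the foreign key to the parent id

Corrected query:
SELECT c.id, p.name, c.sales FROM authors p JOIN novels c ON c.author_id = p.id

Result:
id | name    | sales
---+---------+------
1  | Le Guin | 7479 
2  | Atwood  | 52601
3  | Atwood  | 57535
4  | Atwood  | 72565
5  | Atwood  | 76111
6  | Atwood  | 45587
7  | Le Guin | 50734
8  | Le Guin | 44128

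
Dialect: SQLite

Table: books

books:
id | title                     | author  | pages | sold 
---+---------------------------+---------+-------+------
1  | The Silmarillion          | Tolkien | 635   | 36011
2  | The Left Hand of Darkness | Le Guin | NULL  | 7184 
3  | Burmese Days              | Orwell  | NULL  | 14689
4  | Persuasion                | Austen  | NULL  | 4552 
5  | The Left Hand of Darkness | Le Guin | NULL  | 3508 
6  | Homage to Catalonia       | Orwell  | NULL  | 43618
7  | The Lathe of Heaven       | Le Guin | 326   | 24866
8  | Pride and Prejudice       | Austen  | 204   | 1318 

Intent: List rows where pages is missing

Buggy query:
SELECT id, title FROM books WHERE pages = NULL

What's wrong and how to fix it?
Bug: '= NULL' is always unknown in SQL three-valued logic, so no rows match

Fix: Replace '= NULL' with 'IS NULL'

Corrected query:
SELECT id, title FROM books WHERE pages IS NULL

Result:
id | title                    
---+--------------------------
2  | The Left Hand of Darkness
3  | Burmese Days             
4  | Persuasion               
5  | The Left Hand of Darkness
6  | Homage to Catalonia      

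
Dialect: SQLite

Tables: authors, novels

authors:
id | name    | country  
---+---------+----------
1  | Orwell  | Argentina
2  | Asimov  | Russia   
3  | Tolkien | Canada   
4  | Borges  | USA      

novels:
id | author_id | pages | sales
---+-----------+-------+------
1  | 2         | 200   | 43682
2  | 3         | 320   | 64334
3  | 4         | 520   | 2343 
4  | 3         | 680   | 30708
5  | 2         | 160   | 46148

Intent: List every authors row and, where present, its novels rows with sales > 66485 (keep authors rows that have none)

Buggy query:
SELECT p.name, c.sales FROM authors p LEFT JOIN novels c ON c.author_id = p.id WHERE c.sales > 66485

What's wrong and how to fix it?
Bug: Filtering c.sales in WHERE discards the NULL rows produced by LEFT JOIN, turning it into an inner join

Fix: Move the right-table condition into the ON clause so unmatched parents are kept

Corrected query:
SELECT p.name, c.sales FROM authors p LEFT JOIN novels c ON c.author_id = p.id AND c.sales > 66485

Result:
name    | sales
--------+------
Orwell  | NULL 
Asimov  | NULL 
Tolkien | NULL 
Borges  | NULL 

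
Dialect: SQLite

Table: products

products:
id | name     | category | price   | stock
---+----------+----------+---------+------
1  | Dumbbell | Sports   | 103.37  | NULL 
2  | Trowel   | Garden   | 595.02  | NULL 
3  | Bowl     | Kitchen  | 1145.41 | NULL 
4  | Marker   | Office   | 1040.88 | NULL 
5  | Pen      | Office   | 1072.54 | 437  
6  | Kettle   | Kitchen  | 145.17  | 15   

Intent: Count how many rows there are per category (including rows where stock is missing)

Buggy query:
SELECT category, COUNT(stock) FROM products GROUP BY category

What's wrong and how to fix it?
Bug: COUNT(column) counts non-NULL values only; rows with NULL stock aren't counted

Fix: Replace COUNT(stock) with COUNT(*)

Corrected query:
SELECT category, COUNT(*) FROM products GROUP BY category

Result:
category | COUNT(*)
---------+---------
Garden   | 1       
Kitchen  | 2       
Office   | 2       
Sports   | 1       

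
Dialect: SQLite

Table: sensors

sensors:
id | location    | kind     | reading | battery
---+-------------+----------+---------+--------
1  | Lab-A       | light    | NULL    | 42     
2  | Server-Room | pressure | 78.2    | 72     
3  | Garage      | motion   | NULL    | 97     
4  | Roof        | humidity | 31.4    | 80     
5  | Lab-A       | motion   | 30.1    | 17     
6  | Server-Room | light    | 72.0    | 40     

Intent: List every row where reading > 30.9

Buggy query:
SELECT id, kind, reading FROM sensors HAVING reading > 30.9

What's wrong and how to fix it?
Bug: This is a non-aggregate query (no GROUP BY, no aggregates), so in SQLite the HAVING clause is invalid here; a row-level condition belongs in WHERE

Fix: Use WHERE for row-level filtering

Corrected query:
SELECT id, kind, reading FROM sensors WHERE reading > 30.9

Result:
id | kind     | reading
---+----------+--------
2  | pressure | 78.2   
4  | humidity | 31.4   
6  | light    | 72     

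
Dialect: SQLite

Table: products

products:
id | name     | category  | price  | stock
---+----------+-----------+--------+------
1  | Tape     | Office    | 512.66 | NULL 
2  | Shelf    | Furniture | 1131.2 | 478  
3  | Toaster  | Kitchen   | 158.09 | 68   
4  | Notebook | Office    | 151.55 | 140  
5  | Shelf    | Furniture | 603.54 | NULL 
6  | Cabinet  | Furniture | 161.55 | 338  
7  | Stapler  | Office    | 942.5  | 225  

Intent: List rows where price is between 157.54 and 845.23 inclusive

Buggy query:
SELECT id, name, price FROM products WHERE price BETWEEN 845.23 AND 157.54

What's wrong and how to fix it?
Bug: The bounds are reversed; BETWEEN a AND b requires a <= b to match anything

Fix: Write BETWEEN 157.54 AND 845.23

Corrected query:
SELECT id, name, price FROM products WHERE price BETWEEN 157.54 AND 845.23

Result:
id | name    | price 
---+---------+-------
1  | Tape    | 512.66
3  | Toaster | 158.09
5  | Shelf   | 603.54
6  | Cabinet | 161.55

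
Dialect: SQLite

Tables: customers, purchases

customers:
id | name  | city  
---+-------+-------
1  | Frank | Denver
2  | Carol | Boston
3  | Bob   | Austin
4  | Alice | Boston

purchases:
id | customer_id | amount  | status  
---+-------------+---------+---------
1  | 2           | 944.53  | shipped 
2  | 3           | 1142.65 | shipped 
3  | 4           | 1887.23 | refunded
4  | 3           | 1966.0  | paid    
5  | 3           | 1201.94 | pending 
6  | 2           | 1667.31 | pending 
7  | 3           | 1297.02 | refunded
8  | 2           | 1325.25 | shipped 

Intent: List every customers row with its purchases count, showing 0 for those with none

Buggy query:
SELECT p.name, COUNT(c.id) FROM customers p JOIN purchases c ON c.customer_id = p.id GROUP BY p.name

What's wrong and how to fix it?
Bug: An inner join excludes parents with zero children

Fix: Use LEFT JOIN so parents without children still appear (COUNT(c.id) gives 0)

Corrected query:
SELECT p.name, COUNT(c.id) FROM customers p LEFT JOIN purchases c ON c.customer_id = p.id GROUP BY p.name

Result:
name  | COUNT(c.id)
------+------------
Alice | 1          
Bob   | 4          
Carol | 3          
Frank | 0          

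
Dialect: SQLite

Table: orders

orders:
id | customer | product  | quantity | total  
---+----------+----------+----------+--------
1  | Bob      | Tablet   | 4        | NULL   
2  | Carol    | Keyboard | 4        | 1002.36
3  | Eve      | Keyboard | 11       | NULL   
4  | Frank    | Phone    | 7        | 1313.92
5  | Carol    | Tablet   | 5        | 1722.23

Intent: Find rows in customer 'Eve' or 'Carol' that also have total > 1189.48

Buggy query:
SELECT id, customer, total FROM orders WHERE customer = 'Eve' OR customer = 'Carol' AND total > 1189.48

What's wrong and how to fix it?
Bug: AND binds tighter than OR, so this parses as customer = 'Eve' OR (customer = 'Carol' AND total > 1189.48)

Fix: Add parentheses around the OR so the AND applies to both alternatives

Corrected query:
SELECT id, customer, total FROM orders WHERE (customer = 'Eve' OR customer = 'Carol') AND total > 1189.48

Result:
id | customer | total  
---+----------+--------
5  | Carol    | 1722.23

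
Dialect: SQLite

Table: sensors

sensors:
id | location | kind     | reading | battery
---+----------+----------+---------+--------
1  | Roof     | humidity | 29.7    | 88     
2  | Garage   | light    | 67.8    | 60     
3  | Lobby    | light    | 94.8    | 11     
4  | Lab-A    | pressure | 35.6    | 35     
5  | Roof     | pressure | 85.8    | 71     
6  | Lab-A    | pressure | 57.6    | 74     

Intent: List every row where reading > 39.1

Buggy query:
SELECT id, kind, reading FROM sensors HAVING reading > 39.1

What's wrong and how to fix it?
Bug: HAVING filters the output of aggregation, but this query has no GROUP BY and no aggregate functions, so SQLite rejects it (HAVING clause on a non-aggregate query); the condition here is per row

Fix: Use WHERE for row-level filtering

Corrected query:
SELECT id, kind, reading FROM sensors WHERE reading > 39.1

Result:
id | kind     | reading
---+----------+--------
2  | light    | 67.8   
3  | light    | 94.8   
5  | pressure | 85.8   
6  | pressure | 57.6   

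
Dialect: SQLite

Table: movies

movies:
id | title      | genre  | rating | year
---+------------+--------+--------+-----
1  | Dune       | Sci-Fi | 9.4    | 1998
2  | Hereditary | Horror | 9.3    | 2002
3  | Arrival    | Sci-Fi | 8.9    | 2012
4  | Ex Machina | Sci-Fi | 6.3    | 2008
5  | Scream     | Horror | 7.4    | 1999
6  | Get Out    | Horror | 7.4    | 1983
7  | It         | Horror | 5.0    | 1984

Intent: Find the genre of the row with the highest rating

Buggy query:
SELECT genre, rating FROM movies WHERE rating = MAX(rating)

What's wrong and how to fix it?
Bug: WHERE is evaluated per row; an aggregate over the whole table isn't defined there

Fix: Use a subquery: WHERE rating = (SELECT MAX(rating) FROM movies)

Corrected query:
SELECT genre, rating FROM movies WHERE rating = (SELECT MAX(rating) FROM movies)

Result:
genre  | rating
-------+-------
Sci-Fi | 9.4   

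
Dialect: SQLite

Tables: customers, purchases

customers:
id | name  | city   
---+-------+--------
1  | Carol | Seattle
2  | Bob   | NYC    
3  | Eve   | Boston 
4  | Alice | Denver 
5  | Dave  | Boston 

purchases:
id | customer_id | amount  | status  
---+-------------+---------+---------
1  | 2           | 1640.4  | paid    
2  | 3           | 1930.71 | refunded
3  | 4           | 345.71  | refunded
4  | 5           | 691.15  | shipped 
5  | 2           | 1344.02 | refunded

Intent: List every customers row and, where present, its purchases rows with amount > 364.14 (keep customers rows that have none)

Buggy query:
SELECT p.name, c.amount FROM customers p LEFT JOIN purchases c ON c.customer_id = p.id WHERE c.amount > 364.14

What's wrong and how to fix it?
Bug: A WHERE condition on the right-hand table after LEFT JOIN drops unmatched parents

Fix: Move the right-table condition into the ON clause so unmatched parents are kept

Corrected query:
SELECT p.name, c.amount FROM customers p LEFT JOIN purchases c ON c.customer_id = p.id AND c.amount > 364.14

Result:
name  | amount 
------+--------
Carol | NULL   
Bob   | 1344.02
Bob   | 1640.4 
Eve   | 1930.71
Alice | NULL   
Dave  | 691.15 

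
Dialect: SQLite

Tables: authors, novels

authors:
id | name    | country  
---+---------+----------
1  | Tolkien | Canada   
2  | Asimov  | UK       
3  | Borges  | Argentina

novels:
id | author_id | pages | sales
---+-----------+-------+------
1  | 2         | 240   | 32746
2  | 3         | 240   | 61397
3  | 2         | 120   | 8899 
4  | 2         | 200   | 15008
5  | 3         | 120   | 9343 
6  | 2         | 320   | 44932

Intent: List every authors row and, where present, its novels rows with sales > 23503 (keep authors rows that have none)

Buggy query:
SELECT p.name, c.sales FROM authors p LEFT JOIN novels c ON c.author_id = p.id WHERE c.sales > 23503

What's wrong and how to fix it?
Bug: A WHERE condition on the right-hand table after LEFT JOIN drops unmatched parents

Fix: Move the right-table condition into the ON clause so unmatched parents are kept

Corrected query:
SELECT p.name, c.sales FROM authors p LEFT JOIN novels c ON c.author_id = p.id AND c.sales > 23503

Result:
name    | sales
--------+------
Tolkien | NULL 
Asimov  | 32746
Asimov  | 44932
Borges  | 61397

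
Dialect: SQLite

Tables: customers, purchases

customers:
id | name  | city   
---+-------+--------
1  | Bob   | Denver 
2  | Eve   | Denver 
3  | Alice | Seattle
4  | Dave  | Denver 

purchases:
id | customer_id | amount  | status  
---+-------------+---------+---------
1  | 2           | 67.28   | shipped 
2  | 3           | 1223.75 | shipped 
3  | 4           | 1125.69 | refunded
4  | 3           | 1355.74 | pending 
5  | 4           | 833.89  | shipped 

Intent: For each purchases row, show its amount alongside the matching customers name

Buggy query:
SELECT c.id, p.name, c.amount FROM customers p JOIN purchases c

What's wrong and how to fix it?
Bug: Missing join condition: each purchases row is matched to all customers rows instead of just its own

Fix: Specify the join condition linking the foreign key to the parent id

Corrected query:
SELECT c.id, p.name, c.amount FROM customers p JOIN purchases c ON c.customer_id = p.id

Result:
id | name  | amount 
---+-------+--------
1  | Eve   | 67.28  
2  | Alice | 1223.75
3  | Dave  | 1125.69
4  | Alice | 1355.74
5  | Dave  | 833.89 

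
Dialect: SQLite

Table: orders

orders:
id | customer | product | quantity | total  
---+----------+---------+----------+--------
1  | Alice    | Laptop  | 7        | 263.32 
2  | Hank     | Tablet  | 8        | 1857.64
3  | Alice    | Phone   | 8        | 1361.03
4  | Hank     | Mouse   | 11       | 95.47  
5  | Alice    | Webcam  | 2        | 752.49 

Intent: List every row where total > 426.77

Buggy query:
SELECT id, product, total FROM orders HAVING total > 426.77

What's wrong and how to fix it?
Bug: This is a non-aggregate query (no GROUP BY, no aggregates), so in SQLite the HAVING clause is invalid here; a row-level condition belongs in WHERE

Fix: Replace HAVING with WHERE since the condition applies to individual rows

Corrected query:
SELECT id, product, total FROM orders WHERE total > 426.77

Result:
id | product | total  
---+---------+--------
2  | Tablet  | 1857.64
3  | Phone   | 1361.03
5  | Webcam  | 752.49 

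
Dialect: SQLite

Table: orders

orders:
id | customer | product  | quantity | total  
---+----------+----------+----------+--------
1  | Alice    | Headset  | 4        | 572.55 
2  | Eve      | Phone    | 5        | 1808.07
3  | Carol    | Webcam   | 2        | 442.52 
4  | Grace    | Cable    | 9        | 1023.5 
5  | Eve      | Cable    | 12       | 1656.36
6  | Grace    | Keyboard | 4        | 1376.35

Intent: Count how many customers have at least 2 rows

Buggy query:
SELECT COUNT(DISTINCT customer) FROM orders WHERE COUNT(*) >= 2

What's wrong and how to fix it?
Bug: WHERE filters individual rows, not groups, so a group-level COUNT is invalid there

Fix: Group first with HAVING COUNT(*) >= 2, then COUNT the resulting groups

Corrected query:
SELECT COUNT(*) FROM (SELECT customer FROM orders GROUP BY customer HAVING COUNT(*) >= 2)

Result:
COUNT(*)
--------
2       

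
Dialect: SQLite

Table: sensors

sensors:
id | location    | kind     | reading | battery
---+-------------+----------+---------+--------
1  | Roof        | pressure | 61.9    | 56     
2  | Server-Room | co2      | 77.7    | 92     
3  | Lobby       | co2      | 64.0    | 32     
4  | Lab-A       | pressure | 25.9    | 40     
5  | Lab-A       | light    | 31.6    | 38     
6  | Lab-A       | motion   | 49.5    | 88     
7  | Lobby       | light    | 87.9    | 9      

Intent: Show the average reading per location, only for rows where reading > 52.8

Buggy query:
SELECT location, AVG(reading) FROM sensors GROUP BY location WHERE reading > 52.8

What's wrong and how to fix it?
Bug: WHERE cannot follow GROUP BY

Fix: Place WHERE between FROM and GROUP BY

Corrected query:
SELECT location, AVG(reading) FROM sensors WHERE reading > 52.8 GROUP BY location

Result:
location    | AVG(reading)
------------+-------------
Lobby       | 75.95       
Roof        | 61.9        
Server-Room | 77.7        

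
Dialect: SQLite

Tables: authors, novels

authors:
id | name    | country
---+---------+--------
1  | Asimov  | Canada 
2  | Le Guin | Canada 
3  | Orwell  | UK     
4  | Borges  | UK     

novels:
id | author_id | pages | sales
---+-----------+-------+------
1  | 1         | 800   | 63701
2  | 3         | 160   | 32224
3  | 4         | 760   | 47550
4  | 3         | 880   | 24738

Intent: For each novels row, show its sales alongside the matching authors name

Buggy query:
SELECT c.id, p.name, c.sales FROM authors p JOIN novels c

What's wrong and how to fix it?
Bug: JOIN with no ON clause produces a cartesian product; every novels row pairs with every authors row

Fix: Add ON c.author_id = p.id to the JOIN

Corrected query:
SELECT c.id, p.name, c.sales FROM authors p JOIN novels c ON c.author_id = p.id

Result:
id | name   | sales
---+--------+------
1  | Asimov | 63701
2  | Orwell | 32224
3  | Borges | 47550
4  | Orwell | 24738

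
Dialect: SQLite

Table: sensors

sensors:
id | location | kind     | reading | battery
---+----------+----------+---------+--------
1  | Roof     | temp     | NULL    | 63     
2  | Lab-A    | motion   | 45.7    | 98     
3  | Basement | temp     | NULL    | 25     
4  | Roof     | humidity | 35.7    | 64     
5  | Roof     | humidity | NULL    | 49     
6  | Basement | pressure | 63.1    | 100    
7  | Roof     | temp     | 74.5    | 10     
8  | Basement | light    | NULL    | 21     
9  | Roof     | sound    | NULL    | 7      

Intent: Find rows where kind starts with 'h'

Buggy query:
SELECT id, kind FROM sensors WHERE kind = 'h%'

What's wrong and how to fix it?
Bug: '=' compares the literal string including the % character; pattern matching needs LIKE

Fix: Use LIKE for wildcard pattern matching

Corrected query:
SELECT id, kind FROM sensors WHERE kind LIKE 'h%'

Result:
id | kind    
---+---------
4  | humidity
5  | humidity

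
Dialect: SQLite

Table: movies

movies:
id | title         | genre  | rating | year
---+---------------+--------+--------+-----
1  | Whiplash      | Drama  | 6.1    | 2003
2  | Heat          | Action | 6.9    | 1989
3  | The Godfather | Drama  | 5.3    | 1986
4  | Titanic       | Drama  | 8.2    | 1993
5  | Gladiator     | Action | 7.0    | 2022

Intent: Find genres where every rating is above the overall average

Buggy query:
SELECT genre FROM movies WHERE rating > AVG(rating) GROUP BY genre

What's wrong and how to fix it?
Bug: AVG() is an aggregate; it can't sit directly in WHERE

Fix: Use a subquery for AVG and a HAVING MIN(...) filter so the condition holds for every row in the group

Corrected query:
SELECT genre FROM movies GROUP BY genre HAVING MIN(rating) > (SELECT AVG(rating) FROM movies)

Result:
genre 
------
Action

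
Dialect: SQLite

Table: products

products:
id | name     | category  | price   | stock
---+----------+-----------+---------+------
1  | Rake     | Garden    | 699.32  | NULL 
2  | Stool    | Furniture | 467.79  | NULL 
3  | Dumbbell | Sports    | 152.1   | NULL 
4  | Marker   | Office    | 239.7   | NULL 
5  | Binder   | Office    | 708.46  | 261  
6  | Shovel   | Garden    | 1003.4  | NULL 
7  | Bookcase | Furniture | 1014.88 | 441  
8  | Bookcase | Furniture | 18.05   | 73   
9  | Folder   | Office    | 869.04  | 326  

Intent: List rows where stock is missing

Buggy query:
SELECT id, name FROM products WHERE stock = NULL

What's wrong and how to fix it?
Bug: '= NULL' is always unknown in SQL three-valued logic, so no rows match

Fix: Replace '= NULL' with 'IS NULL'

Corrected query:
SELECT id, name FROM products WHERE stock IS NULL

Result:
id | name    
---+---------
1  | Rake    
2  | Stool   
3  | Dumbbell
4  | Marker  
6  | Shovel  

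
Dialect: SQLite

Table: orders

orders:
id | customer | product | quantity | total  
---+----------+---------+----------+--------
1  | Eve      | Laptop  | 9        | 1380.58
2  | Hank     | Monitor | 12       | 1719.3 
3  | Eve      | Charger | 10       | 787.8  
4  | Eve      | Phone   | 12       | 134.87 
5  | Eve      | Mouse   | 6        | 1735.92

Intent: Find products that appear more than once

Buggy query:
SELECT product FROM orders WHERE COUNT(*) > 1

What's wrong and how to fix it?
Bug: WHERE can't reference COUNT(*); aggregates are computed after WHERE

Fix: GROUP BY product, then filter groups with HAVING COUNT(*) > 1

Corrected query:
SELECT product FROM orders GROUP BY product HAVING COUNT(*) > 1

Result:
(no rows)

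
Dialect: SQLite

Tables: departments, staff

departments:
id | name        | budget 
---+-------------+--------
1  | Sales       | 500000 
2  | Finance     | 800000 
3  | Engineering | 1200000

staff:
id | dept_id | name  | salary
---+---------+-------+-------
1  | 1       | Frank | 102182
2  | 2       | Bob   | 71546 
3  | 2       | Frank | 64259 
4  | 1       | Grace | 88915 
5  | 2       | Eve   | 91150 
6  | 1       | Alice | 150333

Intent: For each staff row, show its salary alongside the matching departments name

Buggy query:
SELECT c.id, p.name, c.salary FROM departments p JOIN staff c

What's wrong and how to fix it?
Bug: Missing join condition: each staff row is matched to all departments rows instead of just its own

Fix: Specify the join condition linking the foreign key to the parent id

Corrected query:
SELECT c.id, p.name, c.salary FROM departments p JOIN staff c ON c.dept_id = p.id

Result:
id | name    | salary
---+---------+-------
1  | Sales   | 102182
2  | Finance | 71546 
3  | Finance | 64259 
4  | Sales   | 88915 
5  | Finance | 91150 
6  | Sales   | 150333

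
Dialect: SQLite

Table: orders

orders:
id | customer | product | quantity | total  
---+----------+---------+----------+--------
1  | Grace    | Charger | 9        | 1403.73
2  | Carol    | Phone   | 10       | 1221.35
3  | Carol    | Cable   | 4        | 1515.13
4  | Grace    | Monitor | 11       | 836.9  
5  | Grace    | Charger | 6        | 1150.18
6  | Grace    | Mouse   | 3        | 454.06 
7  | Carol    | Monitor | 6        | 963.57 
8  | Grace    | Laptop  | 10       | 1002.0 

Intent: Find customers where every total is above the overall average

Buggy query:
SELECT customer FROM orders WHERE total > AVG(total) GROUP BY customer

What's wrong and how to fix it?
Bug: AVG() is an aggregate; it can't sit directly in WHERE

Fix: Compute the overall average in a scalar subquery and compare each group's MIN against it in HAVING

Corrected query:
SELECT customer FROM orders GROUP BY customer HAVING MIN(total) > (SELECT AVG(total) FROM orders)

Result:
(no rows)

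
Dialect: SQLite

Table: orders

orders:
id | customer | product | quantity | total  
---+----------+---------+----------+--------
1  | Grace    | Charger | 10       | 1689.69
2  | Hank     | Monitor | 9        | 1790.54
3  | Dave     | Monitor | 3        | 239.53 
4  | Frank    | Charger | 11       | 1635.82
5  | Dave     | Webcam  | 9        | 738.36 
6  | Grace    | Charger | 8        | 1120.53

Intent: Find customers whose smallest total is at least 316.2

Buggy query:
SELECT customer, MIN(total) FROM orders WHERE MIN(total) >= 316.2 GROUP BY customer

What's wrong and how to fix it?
Bug: MIN() in WHERE is a misuse of aggregate

Fix: Use HAVING for the per-group MIN condition

Corrected query:
SELECT customer, MIN(total) FROM orders GROUP BY customer HAVING MIN(total) >= 316.2

Result:
customer | MIN(total)
---------+-----------
Frank    | 1635.82   
Grace    | 1120.53   
Hank     | 1790.54   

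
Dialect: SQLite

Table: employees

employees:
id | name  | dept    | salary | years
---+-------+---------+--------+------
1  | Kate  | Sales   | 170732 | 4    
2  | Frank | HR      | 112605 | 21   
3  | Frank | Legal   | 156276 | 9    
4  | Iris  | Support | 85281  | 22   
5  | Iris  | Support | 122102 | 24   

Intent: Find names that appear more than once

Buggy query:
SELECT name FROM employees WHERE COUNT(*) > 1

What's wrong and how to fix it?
Bug: COUNT(*) is an aggregate and cannot be used in WHERE

Fix: GROUP BY name, then filter groups with HAVING COUNT(*) > 1

Corrected query:
SELECT name FROM employees GROUP BY name HAVING COUNT(*) > 1

Result:
name 
-----
Frank
Iris 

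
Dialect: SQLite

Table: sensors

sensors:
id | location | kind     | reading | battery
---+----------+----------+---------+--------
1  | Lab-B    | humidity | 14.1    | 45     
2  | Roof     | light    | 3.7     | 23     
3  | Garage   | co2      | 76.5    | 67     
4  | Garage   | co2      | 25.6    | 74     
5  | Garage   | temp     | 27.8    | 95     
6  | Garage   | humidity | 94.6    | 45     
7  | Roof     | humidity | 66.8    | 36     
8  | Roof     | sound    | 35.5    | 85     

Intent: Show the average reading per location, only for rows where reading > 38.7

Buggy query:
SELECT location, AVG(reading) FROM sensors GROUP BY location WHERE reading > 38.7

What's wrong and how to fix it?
Bug: WHERE cannot follow GROUP BY

Fix: Place WHERE between FROM and GROUP BY

Corrected query:
SELECT location, AVG(reading) FROM sensors WHERE reading > 38.7 GROUP BY location

Result:
location | AVG(reading)
---------+-------------
Garage   | 85.55       
Roof     | 66.8        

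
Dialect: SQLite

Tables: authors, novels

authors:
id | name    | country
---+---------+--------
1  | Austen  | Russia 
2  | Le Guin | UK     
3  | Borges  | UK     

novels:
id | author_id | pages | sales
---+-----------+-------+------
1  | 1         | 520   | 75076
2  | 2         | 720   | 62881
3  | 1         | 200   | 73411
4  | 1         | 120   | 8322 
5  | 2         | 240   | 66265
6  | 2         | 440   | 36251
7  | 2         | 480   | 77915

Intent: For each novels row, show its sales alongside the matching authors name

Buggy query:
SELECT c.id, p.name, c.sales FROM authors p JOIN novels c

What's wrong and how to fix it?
Bug: Missing join condition: each novels row is matched to all authors rows instead of just its own

Fix: Add ON c.author_id = p.id to the JOIN

Corrected query:
SELECT c.id, p.name, c.sales FROM authors p JOIN novels c ON c.author_id = p.id

Result:
id | name    | sales
---+---------+------
1  | Austen  | 75076
2  | Le Guin | 62881
3  | Austen  | 73411
4  | Austen  | 8322 
5  | Le Guin | 66265
6  | Le Guin | 36251
7  | Le Guin | 77915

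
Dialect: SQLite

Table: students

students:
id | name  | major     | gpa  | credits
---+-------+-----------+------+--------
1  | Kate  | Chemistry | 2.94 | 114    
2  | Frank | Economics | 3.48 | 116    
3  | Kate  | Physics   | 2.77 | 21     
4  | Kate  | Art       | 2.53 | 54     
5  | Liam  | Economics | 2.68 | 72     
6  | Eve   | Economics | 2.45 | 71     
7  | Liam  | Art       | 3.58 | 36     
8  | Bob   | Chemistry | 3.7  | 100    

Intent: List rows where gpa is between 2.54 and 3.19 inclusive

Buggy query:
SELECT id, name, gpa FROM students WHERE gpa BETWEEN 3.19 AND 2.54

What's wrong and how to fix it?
Bug: BETWEEN expects the lower bound first; with 3.19 AND 2.54 the range is empty

Fix: Swap the bounds so the smaller value comes first

Corrected query:
SELECT id, name, gpa FROM students WHERE gpa BETWEEN 2.54 AND 3.19

Result:
id | name | gpa 
---+------+-----
1  | Kate | 2.94
3  | Kate | 2.77
5  | Liam | 2.68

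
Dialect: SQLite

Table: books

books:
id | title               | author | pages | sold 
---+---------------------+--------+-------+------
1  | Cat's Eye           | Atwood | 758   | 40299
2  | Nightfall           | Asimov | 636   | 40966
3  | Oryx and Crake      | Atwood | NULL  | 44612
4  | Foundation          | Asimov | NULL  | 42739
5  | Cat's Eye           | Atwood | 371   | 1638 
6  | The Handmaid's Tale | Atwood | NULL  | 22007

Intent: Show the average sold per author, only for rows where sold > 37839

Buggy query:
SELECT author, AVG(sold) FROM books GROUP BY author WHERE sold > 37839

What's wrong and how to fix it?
Bug: WHERE cannot follow GROUP BY

Fix: Move the WHERE clause before GROUP BY

Corrected query:
SELECT author, AVG(sold) FROM books WHERE sold > 37839 GROUP BY author

Result:
author | AVG(sold)
-------+----------
Asimov | 41852.5  
Atwood | 42455.5  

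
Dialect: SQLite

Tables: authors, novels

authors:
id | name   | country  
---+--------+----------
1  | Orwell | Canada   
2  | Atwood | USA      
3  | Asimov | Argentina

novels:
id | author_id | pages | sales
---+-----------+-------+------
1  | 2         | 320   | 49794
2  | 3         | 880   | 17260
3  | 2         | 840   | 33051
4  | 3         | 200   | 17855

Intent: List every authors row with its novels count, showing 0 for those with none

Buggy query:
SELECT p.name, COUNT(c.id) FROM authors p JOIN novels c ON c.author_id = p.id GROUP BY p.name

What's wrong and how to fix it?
Bug: INNER JOIN drops authors rows that have no matching novels rows

Fix: Use LEFT JOIN so parents without children still appear (COUNT(c.id) gives 0)

Corrected query:
SELECT p.name, COUNT(c.id) FROM authors p LEFT JOIN novels c ON c.author_id = p.id GROUP BY p.name

Result:
name   | COUNT(c.id)
-------+------------
Asimov | 2          
Atwood | 2          
Orwell | 0          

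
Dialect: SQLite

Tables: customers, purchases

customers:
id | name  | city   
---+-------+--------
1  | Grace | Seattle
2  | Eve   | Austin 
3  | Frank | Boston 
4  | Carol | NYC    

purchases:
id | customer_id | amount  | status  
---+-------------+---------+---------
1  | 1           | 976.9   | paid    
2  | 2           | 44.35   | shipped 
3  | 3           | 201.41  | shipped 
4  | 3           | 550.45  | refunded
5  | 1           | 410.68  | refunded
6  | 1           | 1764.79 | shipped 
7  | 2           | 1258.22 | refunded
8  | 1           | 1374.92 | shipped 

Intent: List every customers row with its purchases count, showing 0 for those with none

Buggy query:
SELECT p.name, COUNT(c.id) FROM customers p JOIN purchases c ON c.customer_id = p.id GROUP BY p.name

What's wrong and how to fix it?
Bug: INNER JOIN drops customers rows that have no matching purchases rows

Fix: Use LEFT JOIN so parents without children still appear (COUNT(c.id) gives 0)

Corrected query:
SELECT p.name, COUNT(c.id) FROM customers p LEFT JOIN purchases c ON c.customer_id = p.id GROUP BY p.name

Result:
name  | COUNT(c.id)
------+------------
Carol | 0          
Eve   | 2          
Frank | 2          
Grace | 4          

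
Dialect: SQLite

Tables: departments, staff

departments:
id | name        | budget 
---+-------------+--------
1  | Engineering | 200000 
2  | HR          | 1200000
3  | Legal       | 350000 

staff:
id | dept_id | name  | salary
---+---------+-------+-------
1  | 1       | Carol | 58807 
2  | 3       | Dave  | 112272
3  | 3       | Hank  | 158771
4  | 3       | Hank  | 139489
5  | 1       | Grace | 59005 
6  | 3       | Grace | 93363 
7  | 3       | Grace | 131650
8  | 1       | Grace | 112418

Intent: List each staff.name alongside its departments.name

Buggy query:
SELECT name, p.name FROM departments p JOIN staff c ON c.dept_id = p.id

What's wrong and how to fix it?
Bug: Both tables have a 'name' column; the unqualified reference is ambiguous

Fix: Prefix ambiguous columns with the table alias

Corrected query:
SELECT c.name, p.name FROM departments p JOIN staff c ON c.dept_id = p.id

Result:
name  | name       
------+------------
Carol | Engineering
Dave  | Legal      
Hank  | Legal      
Hank  | Legal      
Grace | Engineering
Grace | Legal      
Grace | Legal      
Grace | Engineering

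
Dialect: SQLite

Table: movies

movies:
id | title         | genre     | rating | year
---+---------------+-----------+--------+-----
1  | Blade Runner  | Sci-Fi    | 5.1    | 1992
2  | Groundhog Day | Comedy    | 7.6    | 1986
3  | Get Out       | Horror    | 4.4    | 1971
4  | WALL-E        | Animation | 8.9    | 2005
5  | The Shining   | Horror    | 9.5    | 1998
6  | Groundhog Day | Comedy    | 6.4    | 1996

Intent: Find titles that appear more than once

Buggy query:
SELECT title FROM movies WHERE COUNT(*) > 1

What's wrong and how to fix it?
Bug: WHERE can't reference COUNT(*); aggregates are computed after WHERE

Fix: Group first, then use HAVING for the count condition

Corrected query:
SELECT title FROM movies GROUP BY title HAVING COUNT(*) > 1

Result:
title        
-------------
Groundhog Day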